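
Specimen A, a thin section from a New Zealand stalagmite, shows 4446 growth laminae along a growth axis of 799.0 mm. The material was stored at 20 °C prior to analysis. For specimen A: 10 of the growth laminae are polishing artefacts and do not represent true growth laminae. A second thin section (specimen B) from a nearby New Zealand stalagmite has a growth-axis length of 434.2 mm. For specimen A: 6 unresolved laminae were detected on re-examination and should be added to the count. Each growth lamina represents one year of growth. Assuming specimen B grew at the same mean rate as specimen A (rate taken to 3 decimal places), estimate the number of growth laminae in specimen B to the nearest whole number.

Specimen A: adjusted count: 4446 − 10 + 6 = 4442 growth laminae.
A: Extension rate ≈ 799.0 / 4442 = 0.180 mm/year.
B spans 434.2 / 0.180 = 2412.22 years ≈ 2412 growth laminae.

2412 growth laminae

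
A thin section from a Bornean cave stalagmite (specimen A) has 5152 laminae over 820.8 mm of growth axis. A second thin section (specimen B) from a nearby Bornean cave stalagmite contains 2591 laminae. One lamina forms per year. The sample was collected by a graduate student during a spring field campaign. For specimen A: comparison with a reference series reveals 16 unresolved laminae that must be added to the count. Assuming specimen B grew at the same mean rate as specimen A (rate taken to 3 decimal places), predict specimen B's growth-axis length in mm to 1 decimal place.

412.0 mm

Specimen A: after corrections the count is 5152 + 16 = 5168 laminae.
A: Extension rate ≈ 820.8 / 5168 = 0.159 mm/year.
B's length ≈ 0.159 × 2591 = 412.0 mm.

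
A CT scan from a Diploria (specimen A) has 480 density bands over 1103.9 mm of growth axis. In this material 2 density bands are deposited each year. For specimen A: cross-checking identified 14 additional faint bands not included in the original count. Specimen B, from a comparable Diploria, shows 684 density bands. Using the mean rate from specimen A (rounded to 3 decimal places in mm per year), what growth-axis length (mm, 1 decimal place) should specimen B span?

Specimen A: after corrections the count is 480 + 14 = 494 density bands.
Specimen A: dividing by 2 density bands per year: 494 / 2 = 247 years.
A: Extension rate ≈ 1103.9 / 247 = 4.469 mm/year.
Specimen B: dividing by 2 density bands per year: 684 / 2 = 342 years. For B, 4.469 mm/year × 342 years = 1528.4 mm.

1528.4 mm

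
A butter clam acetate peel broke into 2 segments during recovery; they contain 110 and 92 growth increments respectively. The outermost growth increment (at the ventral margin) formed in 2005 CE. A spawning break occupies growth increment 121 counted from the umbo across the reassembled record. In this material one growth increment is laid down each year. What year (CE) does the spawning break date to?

1924 CE

Total growth increments = 110 + 92 = 202.
The spawning break sits at growth increment 121 from the umbo, so 202 − 121 = 81 growth increments formed after it.
2005 − 81 = 1924 CE.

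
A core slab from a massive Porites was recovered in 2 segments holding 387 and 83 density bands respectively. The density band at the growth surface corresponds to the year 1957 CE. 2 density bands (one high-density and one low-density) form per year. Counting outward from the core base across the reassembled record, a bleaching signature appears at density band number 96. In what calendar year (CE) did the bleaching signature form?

Total density bands = 387 + 83 = 470.
Between density band 96 and the growth surface there are 470 − 96 = 374 density bands.
With 2 density bands per year, 374 / 2 = 187 years.
1957 − 187 = 1770 CE.

1770 CE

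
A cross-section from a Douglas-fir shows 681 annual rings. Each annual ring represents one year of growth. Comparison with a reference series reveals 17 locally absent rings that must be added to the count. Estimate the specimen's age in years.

True annual ring count = 681 + 17 = 698.
One annual ring per year makes the duration 698 years.

698 yr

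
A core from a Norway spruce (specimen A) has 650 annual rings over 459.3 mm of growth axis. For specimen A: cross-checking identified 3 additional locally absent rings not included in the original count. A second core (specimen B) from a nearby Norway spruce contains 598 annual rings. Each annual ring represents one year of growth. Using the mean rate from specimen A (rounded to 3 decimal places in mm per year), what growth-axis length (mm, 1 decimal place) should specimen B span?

420.4 mm

Specimen A: correcting the raw count gives 650 + 3 = 653 true annual rings.
A: 459.3 mm over 653 years gives 459.3 / 653 ≈ 0.703 mm per year.
Length of B = 0.703 × 598 = 420.4 mm.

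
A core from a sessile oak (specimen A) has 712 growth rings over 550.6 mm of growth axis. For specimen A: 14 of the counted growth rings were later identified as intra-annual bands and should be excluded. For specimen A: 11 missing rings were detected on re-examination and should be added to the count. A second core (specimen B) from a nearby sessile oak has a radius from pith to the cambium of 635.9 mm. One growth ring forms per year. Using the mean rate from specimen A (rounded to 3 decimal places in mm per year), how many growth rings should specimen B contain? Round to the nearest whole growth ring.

818 growth rings

Specimen A: correcting the raw count gives 712 − 14 + 11 = 709 true growth rings.
A: Mean rate = 550.6 mm / 709 years ≈ 0.777 mm/year.
Specimen B: 635.9 mm / 0.777 mm per year = 818.40 years ≈ 818 growth rings.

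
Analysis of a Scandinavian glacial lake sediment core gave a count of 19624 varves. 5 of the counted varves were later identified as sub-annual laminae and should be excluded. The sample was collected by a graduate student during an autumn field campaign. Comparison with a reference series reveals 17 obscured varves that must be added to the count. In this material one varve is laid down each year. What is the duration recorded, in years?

19636 years

Correcting the raw count gives 19624 − 5 + 17 = 19636 true varves.
With a one-to-one varve periodicity this is 19636 years.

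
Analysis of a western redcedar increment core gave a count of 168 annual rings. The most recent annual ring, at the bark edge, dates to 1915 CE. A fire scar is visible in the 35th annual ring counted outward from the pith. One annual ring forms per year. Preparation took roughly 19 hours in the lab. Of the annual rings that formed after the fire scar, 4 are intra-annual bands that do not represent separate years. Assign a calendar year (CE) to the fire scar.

The fire scar sits at annual ring 35 from the pith, so 168 − 35 = 133 annual rings formed after it.
Removing the 4 false annual rings leaves 133 − 4 = 129 true annual rings beyond the fire scar.
The annual ring at the bark edge is 1915 CE, so the fire scar dates to 1915 − 129 = 1786 CE.

1786 CE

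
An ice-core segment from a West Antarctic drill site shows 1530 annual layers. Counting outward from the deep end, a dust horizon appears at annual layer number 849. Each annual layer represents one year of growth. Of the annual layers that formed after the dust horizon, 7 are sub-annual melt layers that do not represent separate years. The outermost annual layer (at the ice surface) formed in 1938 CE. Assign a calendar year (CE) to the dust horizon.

1530 − 849 = 681 annual layers lie beyond the dust horizon toward the ice surface.
Removing the 7 false annual layers leaves 681 − 7 = 674 true annual layers beyond the dust horizon.
1938 − 674 = 1264 CE.

1264 CE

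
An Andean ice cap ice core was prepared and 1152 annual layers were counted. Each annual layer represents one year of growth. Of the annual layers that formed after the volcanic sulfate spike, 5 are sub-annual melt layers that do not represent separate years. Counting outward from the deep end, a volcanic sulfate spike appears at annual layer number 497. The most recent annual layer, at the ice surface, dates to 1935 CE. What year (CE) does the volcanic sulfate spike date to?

The volcanic sulfate spike sits at annual layer 497 from the deep end, so 1152 − 497 = 655 annual layers formed after it.
Removing the 5 false annual layers leaves 655 − 5 = 650 true annual layers beyond the volcanic sulfate spike.
Counting back 650 years from 1935 CE places the volcanic sulfate spike in 1935 − 650 = 1285 CE.

1285 CE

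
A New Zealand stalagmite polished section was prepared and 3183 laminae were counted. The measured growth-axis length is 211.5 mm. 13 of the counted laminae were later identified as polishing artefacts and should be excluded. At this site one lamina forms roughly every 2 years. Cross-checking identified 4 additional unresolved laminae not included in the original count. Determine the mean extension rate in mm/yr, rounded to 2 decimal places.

0.03 mm/yr

After corrections the count is 3183 − 13 + 4 = 3174 laminae.
Multiplying by 2 years per lamina: 3174 × 2 = 6348 years.
Extension rate ≈ 211.5 / 6348 = 0.03 mm/yr.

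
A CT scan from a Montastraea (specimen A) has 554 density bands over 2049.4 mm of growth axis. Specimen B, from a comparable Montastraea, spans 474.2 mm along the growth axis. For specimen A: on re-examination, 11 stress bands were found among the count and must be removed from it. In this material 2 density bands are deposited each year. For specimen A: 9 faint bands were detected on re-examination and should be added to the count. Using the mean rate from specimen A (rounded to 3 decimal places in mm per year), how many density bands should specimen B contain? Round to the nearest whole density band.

Specimen A: after corrections the count is 554 − 11 + 9 = 552 density bands.
Specimen A: with 2 density bands per year, 552 / 2 = 276 years.
A: 2049.4 mm over 276 years gives 2049.4 / 276 ≈ 7.425 mm/year.
B spans 474.2 / 7.425 = 63.87 years; at 2 density bands per year that is 63.87 × 2 ≈ 128 density bands.

128 density bands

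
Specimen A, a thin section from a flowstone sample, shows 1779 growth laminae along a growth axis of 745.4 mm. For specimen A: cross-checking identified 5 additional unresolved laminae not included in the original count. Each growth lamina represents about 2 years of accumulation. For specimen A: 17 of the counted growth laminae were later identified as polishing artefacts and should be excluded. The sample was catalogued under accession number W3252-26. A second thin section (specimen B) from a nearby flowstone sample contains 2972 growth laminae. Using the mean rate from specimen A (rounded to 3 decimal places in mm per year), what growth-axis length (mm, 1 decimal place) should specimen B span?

1254.2 mm

Specimen A: adjusted count: 1779 − 17 + 5 = 1767 growth laminae.
Specimen A: at 2 years per growth lamina, 1767 × 2 = 3534 years.
A: 745.4 mm over 3534 years gives 745.4 / 3534 ≈ 0.211 mm/year.
Specimen B: multiplying by 2 years per growth lamina: 2972 × 2 = 5944 years. Length of B = 0.211 × 5944 = 1254.2 mm.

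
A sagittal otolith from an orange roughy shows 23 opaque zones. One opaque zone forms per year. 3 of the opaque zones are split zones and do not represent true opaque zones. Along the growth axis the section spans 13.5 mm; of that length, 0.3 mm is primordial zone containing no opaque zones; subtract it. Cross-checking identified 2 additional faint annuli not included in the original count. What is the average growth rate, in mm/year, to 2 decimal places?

0.60 mm/year

True opaque zone count = 23 − 3 + 2 = 22.
Net length = 13.5 − 0.3 = 13.2 mm.
Extension rate ≈ 13.2 / 22 = 0.60 mm/year.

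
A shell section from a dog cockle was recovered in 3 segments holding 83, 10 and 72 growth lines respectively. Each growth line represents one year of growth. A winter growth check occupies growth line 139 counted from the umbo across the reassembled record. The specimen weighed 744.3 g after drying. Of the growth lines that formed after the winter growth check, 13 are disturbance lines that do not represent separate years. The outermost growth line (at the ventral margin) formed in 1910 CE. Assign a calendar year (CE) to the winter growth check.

Total growth lines = 83 + 10 + 72 = 165.
The winter growth check sits at growth line 139 from the umbo, so 165 − 139 = 26 growth lines formed after it.
Removing the 13 false growth lines leaves 26 − 13 = 13 true growth lines beyond the winter growth check.
The growth line at the ventral margin is 1910 CE, so the winter growth check dates to 1910 − 13 = 1897 CE.

1897 CE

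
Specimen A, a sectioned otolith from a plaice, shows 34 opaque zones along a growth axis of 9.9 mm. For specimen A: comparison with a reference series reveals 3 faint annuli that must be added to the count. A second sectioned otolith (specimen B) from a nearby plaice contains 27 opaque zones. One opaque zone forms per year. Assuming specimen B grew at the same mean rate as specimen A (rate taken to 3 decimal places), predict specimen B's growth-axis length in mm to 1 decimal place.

7.2 mm

Specimen A: correcting the raw count gives 34 + 3 = 37 true opaque zones.
A: 9.9 mm over 37 years gives 9.9 / 37 ≈ 0.268 mm/yr.
For B, 0.268 mm/year × 27 years = 7.2 mm.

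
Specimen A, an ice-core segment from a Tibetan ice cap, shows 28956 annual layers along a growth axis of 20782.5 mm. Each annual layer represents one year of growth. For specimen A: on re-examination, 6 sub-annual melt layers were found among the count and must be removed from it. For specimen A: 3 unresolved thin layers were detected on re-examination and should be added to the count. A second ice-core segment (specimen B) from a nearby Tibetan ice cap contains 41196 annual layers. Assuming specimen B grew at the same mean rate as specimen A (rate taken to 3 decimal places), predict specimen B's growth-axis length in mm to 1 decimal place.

29578.7 mm

Specimen A: true annual layer count = 28956 − 6 + 3 = 28953.
A: Mean rate = 20782.5 mm / 28953 years ≈ 0.718 mm/year.
Length of B = 0.718 × 41196 = 29578.7 mm.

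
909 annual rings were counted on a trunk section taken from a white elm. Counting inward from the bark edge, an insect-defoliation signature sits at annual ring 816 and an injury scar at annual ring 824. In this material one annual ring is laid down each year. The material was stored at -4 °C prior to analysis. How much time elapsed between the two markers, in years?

The two markers are separated by 824 − 816 = 8 annual rings.
That is 8 years at one annual ring per year.

8 yr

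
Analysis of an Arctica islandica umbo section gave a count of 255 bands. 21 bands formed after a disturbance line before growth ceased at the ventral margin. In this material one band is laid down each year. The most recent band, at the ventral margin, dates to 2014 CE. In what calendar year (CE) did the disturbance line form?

1993 CE

21 bands formed after the disturbance line.
The band at the ventral margin is 2014 CE, so the disturbance line dates to 2014 − 21 = 1993 CE.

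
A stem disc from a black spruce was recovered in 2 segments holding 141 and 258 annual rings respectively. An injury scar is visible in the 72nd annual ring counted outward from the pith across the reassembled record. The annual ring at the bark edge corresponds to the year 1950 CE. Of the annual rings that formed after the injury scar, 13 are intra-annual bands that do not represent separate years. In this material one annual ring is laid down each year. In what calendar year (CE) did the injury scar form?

Total annual rings = 141 + 258 = 399.
399 − 72 = 327 annual rings lie beyond the injury scar toward the bark edge.
327 − 13 false = 314 true annual rings after the injury scar.
Counting back 314 years from 1950 CE places the injury scar in 1950 − 314 = 1636 CE.

1636 CE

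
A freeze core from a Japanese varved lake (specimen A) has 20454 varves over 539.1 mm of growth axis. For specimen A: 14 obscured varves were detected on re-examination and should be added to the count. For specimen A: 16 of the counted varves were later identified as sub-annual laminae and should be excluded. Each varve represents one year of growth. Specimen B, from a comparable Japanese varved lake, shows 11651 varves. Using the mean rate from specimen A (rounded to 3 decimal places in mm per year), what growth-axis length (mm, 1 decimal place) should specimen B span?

302.9 mm

Specimen A: correcting the raw count gives 20454 − 16 + 14 = 20452 true varves.
A: Mean rate = 539.1 mm / 20452 years ≈ 0.026 mm/yr.
B's length ≈ 0.026 × 11651 = 302.9 mm.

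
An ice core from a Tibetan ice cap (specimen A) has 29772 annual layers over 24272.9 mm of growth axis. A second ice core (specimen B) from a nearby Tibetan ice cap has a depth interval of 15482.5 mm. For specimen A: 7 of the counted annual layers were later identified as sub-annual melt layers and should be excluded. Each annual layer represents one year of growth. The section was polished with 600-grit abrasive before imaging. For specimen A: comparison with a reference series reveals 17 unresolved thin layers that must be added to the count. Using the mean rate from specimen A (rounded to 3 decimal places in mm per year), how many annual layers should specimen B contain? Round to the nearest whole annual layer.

18997 annual layers

Specimen A: after corrections the count is 29772 − 7 + 17 = 29782 annual layers.
A: 24272.9 mm over 29782 years gives 24272.9 / 29782 ≈ 0.815 mm per year.
For B, 15482.5 / 0.815 = 18996.93 years ≈ 18997 annual layers.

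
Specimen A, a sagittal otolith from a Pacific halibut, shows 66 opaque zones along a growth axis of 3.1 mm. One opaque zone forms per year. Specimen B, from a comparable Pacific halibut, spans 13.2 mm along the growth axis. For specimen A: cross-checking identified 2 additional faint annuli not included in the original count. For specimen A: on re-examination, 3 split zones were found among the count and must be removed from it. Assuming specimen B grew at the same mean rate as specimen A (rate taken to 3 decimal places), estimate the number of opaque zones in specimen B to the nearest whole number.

Specimen A: after corrections the count is 66 − 3 + 2 = 65 opaque zones.
A: Mean rate = 3.1 mm / 65 years ≈ 0.048 mm per year.
For B, 13.2 / 0.048 = 275.00 years ≈ 275 opaque zones.

275 opaque zones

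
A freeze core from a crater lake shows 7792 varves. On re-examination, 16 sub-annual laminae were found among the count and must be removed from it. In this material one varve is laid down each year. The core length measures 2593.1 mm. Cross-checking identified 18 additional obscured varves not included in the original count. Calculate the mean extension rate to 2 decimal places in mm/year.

After corrections the count is 7792 − 16 + 18 = 7794 varves.
2593.1 mm over 7794 years gives 2593.1 / 7794 ≈ 0.33 mm/year.

0.33 mm/year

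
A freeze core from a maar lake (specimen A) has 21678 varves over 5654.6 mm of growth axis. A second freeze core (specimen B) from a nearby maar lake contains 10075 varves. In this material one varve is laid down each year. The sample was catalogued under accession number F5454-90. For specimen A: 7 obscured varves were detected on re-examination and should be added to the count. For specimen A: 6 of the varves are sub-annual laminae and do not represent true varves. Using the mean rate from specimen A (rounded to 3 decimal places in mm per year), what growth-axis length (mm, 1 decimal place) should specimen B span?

2629.6 mm

Specimen A: correcting the raw count gives 21678 − 6 + 7 = 21679 true varves.
A: Mean rate = 5654.6 mm / 21679 years ≈ 0.261 mm per year.
Length of B = 0.261 × 10075 = 2629.6 mm.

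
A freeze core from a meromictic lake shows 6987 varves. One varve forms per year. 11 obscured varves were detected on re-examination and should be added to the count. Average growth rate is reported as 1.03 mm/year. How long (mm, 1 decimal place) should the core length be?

Correcting the raw count gives 6987 + 11 = 6998 true varves.
Length ≈ 1.03 × 6998 = 7207.9 mm.

7207.9 mm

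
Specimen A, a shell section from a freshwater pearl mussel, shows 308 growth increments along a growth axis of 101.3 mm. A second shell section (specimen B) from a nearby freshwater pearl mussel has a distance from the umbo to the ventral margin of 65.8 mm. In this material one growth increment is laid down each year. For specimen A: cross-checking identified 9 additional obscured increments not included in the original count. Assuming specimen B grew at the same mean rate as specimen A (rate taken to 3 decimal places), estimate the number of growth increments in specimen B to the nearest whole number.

Specimen A: true growth increment count = 308 + 9 = 317.
A: Extension rate ≈ 101.3 / 317 = 0.320 mm/yr.
Specimen B: 65.8 mm / 0.320 mm per year = 205.62 years ≈ 206 growth increments.

206 growth increments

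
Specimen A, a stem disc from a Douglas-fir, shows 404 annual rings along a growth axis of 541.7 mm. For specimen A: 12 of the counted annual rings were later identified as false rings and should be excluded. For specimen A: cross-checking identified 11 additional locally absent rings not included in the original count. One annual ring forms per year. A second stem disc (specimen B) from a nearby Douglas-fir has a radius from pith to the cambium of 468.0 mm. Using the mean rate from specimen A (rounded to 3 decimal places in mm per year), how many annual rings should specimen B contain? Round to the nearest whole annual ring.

348 annual rings

Specimen A: adjusted count: 404 − 12 + 11 = 403 annual rings.
A: Mean rate = 541.7 mm / 403 years ≈ 1.344 mm per year.
For B, 468.0 / 1.344 = 348.21 years ≈ 348 annual rings.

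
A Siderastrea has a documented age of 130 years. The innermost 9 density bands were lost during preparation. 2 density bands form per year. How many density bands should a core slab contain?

251 density bands

With 2 density bands per year, 130 years would produce 130 × 2 = 260 density bands.
260 − 9 missed = 251 density bands expected in the prepared section.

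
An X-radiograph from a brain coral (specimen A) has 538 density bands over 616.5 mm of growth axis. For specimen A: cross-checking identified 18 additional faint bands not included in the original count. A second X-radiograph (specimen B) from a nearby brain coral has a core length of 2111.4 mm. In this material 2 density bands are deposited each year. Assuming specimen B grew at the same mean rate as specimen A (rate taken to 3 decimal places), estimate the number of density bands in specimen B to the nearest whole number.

Specimen A: true density band count = 538 + 18 = 556.
Specimen A: with 2 density bands per year, 556 / 2 = 278 years.
A: Extension rate ≈ 616.5 / 278 = 2.218 mm/yr.
For B, 2111.4 / 2.218 = 951.94 years; at 2 density bands per year that is 951.94 × 2 ≈ 1904 density bands.

1904 density bands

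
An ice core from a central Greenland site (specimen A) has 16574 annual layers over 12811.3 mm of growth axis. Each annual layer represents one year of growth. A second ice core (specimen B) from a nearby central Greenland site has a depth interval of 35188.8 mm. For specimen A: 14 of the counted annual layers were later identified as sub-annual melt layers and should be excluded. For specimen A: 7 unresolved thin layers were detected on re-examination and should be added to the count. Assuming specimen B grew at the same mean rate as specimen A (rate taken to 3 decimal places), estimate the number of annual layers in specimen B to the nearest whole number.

45522 annual layers

Specimen A: correcting the raw count gives 16574 − 14 + 7 = 16567 true annual layers.
A: Extension rate ≈ 12811.3 / 16567 = 0.773 mm/yr.
Specimen B: 35188.8 mm / 0.773 mm per year = 45522.38 years ≈ 45522 annual layers.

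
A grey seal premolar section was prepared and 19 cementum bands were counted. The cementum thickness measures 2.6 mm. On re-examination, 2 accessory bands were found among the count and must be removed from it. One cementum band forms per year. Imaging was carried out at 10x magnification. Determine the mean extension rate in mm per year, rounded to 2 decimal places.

After corrections the count is 19 − 2 = 17 cementum bands.
Mean rate = 2.6 mm / 17 years ≈ 0.15 mm per year.

0.15 mm per year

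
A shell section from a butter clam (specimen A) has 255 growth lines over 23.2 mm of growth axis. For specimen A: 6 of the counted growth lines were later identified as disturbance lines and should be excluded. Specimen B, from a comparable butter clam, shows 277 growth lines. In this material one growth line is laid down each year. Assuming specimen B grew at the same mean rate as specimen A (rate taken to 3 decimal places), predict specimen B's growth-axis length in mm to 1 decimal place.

25.8 mm

Specimen A: adjusted count: 255 − 6 = 249 growth lines.
A: 23.2 mm over 249 years gives 23.2 / 249 ≈ 0.093 mm/yr.
B's length ≈ 0.093 × 277 = 25.8 mm.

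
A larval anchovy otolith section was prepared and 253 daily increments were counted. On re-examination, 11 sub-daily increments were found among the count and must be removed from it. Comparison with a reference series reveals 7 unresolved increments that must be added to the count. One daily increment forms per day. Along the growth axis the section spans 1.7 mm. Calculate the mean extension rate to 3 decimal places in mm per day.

After corrections the count is 253 − 11 + 7 = 249 daily increments.
Extension rate ≈ 1.7 / 249 = 0.007 mm per day.

0.007 mm per day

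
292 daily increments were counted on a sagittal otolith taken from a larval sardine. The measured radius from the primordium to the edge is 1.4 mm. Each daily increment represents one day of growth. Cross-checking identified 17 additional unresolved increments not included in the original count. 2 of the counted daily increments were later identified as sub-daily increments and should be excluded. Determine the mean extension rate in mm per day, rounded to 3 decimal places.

0.005 mm per day

After corrections the count is 292 − 2 + 17 = 307 daily increments.
1.4 mm over 307 days gives 1.4 / 307 ≈ 0.005 mm per day.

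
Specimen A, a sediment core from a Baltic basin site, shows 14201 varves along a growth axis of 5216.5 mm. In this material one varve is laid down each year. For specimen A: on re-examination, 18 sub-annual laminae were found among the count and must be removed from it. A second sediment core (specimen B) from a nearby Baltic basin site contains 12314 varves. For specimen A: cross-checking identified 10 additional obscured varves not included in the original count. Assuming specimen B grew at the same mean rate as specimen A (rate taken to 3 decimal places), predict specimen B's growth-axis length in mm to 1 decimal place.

Specimen A: after corrections the count is 14201 − 18 + 10 = 14193 varves.
A: Mean rate = 5216.5 mm / 14193 years ≈ 0.368 mm/yr.
B's length ≈ 0.368 × 12314 = 4531.6 mm.

4531.6 mm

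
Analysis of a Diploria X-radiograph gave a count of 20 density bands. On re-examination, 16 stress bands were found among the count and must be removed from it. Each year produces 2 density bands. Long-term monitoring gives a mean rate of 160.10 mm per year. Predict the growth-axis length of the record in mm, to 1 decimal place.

320.2 mm

Correcting the raw count gives 20 − 16 = 4 true density bands.
With 2 density bands per year, 4 / 2 = 2 years.
Length ≈ 160.10 × 2 = 320.2 mm.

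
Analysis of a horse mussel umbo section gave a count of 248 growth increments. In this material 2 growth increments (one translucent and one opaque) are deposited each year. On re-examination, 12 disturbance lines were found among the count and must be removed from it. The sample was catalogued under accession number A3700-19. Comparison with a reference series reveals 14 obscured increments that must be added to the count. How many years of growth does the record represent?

Correcting the raw count gives 248 − 12 + 14 = 250 true growth increments.
250 growth increments at 2 per year is 250 / 2 = 125 years.

125 years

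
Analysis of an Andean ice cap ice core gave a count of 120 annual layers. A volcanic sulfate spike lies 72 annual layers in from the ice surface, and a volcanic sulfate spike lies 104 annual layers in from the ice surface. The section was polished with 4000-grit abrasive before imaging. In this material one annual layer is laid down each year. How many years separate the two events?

104 − 72 = 32 annual layers lie between the two events.
One annual layer per year makes the interval 32 years.

32 years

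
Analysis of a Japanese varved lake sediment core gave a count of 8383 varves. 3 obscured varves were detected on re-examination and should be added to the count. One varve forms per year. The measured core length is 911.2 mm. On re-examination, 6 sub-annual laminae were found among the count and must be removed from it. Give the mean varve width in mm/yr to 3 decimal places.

0.109 mm/yr

Correcting the raw count gives 8383 − 6 + 3 = 8380 true varves.
Extension rate ≈ 911.2 / 8380 = 0.109 mm/yr.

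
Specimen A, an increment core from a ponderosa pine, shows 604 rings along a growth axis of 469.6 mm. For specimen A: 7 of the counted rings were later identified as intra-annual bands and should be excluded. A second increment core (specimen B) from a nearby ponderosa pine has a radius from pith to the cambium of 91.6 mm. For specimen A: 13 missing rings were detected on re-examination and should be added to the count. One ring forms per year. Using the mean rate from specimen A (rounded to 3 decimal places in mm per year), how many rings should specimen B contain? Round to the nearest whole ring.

Specimen A: correcting the raw count gives 604 − 7 + 13 = 610 true rings.
A: Mean rate = 469.6 mm / 610 years ≈ 0.770 mm/year.
B spans 91.6 / 0.770 = 118.96 years ≈ 119 rings.

119 rings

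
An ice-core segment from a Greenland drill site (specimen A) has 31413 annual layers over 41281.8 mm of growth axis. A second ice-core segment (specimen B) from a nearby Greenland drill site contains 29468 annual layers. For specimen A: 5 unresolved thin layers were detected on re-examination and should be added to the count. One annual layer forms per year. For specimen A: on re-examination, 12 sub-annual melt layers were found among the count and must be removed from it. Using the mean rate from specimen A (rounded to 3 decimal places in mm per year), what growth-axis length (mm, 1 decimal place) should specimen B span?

Specimen A: adjusted count: 31413 − 12 + 5 = 31406 annual layers.
A: Mean rate = 41281.8 mm / 31406 years ≈ 1.314 mm per year.
B's length ≈ 1.314 × 29468 = 38721.0 mm.

38721.0 mm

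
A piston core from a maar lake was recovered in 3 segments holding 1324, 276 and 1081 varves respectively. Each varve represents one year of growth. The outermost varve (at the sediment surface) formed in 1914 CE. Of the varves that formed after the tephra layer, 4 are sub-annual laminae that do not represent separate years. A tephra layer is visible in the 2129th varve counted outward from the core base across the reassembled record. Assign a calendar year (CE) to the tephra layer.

1366 CE

Total varves = 1324 + 276 + 1081 = 2681.
2681 − 2129 = 552 varves lie beyond the tephra layer toward the sediment surface.
552 − 4 false = 548 true varves after the tephra layer.
The varve at the sediment surface is 1914 CE, so the tephra layer dates to 1914 − 548 = 1366 CE.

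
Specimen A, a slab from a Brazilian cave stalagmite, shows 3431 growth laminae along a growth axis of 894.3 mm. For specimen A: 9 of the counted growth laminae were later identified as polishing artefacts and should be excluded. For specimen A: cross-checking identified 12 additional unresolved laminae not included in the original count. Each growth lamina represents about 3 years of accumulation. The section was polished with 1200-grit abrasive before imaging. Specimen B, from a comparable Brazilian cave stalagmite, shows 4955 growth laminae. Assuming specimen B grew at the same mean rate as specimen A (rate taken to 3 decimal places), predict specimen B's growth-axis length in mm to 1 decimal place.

Specimen A: true growth lamina count = 3431 − 9 + 12 = 3434.
Specimen A: 3434 growth laminae at 3 years each span 3434 × 3 = 10302 years.
A: Extension rate ≈ 894.3 / 10302 = 0.087 mm/year.
Specimen B: multiplying by 3 years per growth lamina: 4955 × 3 = 14865 years. Length of B = 0.087 × 14865 = 1293.3 mm.

1293.3 mm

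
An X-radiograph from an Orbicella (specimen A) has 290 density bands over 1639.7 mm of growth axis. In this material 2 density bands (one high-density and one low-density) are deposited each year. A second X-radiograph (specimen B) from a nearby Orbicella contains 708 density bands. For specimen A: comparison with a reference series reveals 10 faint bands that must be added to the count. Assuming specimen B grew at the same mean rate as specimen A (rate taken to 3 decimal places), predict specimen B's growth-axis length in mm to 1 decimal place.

3869.6 mm

Specimen A: after corrections the count is 290 + 10 = 300 density bands.
Specimen A: 300 density bands at 2 per year is 300 / 2 = 150 years.
A: Extension rate ≈ 1639.7 / 150 = 10.931 mm/year.
Specimen B: dividing by 2 density bands per year: 708 / 2 = 354 years. Length of B = 10.931 × 354 = 3869.6 mm.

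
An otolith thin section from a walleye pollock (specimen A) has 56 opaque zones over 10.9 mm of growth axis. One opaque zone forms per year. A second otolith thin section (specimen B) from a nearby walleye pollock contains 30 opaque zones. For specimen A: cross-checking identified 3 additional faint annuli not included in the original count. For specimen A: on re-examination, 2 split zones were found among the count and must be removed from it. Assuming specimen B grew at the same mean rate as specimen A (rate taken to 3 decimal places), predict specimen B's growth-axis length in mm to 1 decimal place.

Specimen A: correcting the raw count gives 56 − 2 + 3 = 57 true opaque zones.
A: Extension rate ≈ 10.9 / 57 = 0.191 mm/year.
For B, 0.191 mm/year × 30 years = 5.7 mm.

5.7 mm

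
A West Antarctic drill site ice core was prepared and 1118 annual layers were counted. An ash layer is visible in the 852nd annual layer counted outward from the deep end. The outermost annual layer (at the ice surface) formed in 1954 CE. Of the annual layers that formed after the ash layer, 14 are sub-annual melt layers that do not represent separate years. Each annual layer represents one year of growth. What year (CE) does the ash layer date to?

1118 − 852 = 266 annual layers lie beyond the ash layer toward the ice surface.
Removing the 14 false annual layers leaves 266 − 14 = 252 true annual layers beyond the ash layer.
The annual layer at the ice surface is 1954 CE, so the ash layer dates to 1954 − 252 = 1702 CE.

1702 CE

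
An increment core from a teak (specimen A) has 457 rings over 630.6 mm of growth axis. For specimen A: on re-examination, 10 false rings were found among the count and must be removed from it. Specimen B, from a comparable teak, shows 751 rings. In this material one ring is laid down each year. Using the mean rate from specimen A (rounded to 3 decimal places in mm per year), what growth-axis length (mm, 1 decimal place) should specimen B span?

1059.7 mm

Specimen A: adjusted count: 457 − 10 = 447 rings.
A: Extension rate ≈ 630.6 / 447 = 1.411 mm/year.
For B, 1.411 mm/year × 751 years = 1059.7 mm.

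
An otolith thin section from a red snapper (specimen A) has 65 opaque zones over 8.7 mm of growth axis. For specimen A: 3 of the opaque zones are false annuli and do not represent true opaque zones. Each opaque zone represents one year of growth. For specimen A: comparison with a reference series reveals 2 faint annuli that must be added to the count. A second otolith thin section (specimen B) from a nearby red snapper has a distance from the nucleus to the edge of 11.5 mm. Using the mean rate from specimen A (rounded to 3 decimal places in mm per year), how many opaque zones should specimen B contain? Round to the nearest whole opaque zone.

85 opaque zones

Specimen A: correcting the raw count gives 65 − 3 + 2 = 64 true opaque zones.
A: 8.7 mm over 64 years gives 8.7 / 64 ≈ 0.136 mm/year.
For B, 11.5 / 0.136 = 84.56 years ≈ 85 opaque zones.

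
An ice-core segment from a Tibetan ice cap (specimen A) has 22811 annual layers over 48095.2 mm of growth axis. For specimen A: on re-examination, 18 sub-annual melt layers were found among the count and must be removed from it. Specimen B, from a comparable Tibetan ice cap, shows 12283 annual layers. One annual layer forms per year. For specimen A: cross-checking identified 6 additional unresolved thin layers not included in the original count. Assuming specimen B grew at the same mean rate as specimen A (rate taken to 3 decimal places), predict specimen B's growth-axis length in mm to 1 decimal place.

25917.1 mm

Specimen A: correcting the raw count gives 22811 − 18 + 6 = 22799 true annual layers.
A: Mean rate = 48095.2 mm / 22799 years ≈ 2.110 mm/yr.
Length of B = 2.110 × 12283 = 25917.1 mm.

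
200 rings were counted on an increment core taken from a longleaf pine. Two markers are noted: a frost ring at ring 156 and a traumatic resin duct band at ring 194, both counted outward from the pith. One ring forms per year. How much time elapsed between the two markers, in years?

38 yr

The two markers are separated by 194 − 156 = 38 rings.
One ring per year makes the interval 38 years.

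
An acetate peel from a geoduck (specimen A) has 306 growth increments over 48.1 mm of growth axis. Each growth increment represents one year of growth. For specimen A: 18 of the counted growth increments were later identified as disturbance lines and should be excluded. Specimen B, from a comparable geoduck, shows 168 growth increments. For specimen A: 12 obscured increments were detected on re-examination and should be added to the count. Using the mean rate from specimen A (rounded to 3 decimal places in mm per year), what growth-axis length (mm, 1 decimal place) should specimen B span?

Specimen A: adjusted count: 306 − 18 + 12 = 300 growth increments.
A: 48.1 mm over 300 years gives 48.1 / 300 ≈ 0.160 mm/year.
B's length ≈ 0.160 × 168 = 26.9 mm.

26.9 mm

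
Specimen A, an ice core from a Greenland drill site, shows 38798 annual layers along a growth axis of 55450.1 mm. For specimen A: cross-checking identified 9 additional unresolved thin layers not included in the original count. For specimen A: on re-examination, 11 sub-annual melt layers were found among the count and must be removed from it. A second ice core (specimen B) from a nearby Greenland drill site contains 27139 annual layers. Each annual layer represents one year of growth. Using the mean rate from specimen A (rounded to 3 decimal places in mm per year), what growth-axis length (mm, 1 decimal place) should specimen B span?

38781.6 mm

Specimen A: adjusted count: 38798 − 11 + 9 = 38796 annual layers.
A: 55450.1 mm over 38796 years gives 55450.1 / 38796 ≈ 1.429 mm per year.
Length of B = 1.429 × 27139 = 38781.6 mm.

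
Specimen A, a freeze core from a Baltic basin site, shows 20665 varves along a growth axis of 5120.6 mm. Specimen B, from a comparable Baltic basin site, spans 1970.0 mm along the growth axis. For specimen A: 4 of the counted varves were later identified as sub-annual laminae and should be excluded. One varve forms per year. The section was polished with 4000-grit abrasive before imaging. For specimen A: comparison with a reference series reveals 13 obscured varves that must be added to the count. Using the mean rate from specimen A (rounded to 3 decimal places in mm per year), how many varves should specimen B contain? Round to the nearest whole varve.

Specimen A: adjusted count: 20665 − 4 + 13 = 20674 varves.
A: Mean rate = 5120.6 mm / 20674 years ≈ 0.248 mm per year.
B spans 1970.0 / 0.248 = 7943.55 years ≈ 7944 varves.

7944 varves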